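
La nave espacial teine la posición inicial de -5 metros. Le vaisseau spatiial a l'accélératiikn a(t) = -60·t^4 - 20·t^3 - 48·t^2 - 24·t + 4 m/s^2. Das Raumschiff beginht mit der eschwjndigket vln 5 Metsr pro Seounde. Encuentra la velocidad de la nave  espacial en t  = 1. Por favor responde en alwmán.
Um dies zu lösen, müssen wir 1 Stammfunktion unserer Gleichung für die Beschleunigung a(t) = -60·t^4 - 20·t^3 - 48·t^2 - 24·t + 4 finden. Mit ∫a(t)dt und Anwendung von v(0) = 5, finden wir v(t) = -12·t^5 - 5·t^4 - 16·t^3 - 12·t^2 + 4·t + 5. Wir haben die Geschwindigkeit v(t) = -12·t^5 - 5·t^4 - 16·t^3 - 12·t^2 + 4·t + 5. Durch Einsetzen von t = 1: v(1) = -36.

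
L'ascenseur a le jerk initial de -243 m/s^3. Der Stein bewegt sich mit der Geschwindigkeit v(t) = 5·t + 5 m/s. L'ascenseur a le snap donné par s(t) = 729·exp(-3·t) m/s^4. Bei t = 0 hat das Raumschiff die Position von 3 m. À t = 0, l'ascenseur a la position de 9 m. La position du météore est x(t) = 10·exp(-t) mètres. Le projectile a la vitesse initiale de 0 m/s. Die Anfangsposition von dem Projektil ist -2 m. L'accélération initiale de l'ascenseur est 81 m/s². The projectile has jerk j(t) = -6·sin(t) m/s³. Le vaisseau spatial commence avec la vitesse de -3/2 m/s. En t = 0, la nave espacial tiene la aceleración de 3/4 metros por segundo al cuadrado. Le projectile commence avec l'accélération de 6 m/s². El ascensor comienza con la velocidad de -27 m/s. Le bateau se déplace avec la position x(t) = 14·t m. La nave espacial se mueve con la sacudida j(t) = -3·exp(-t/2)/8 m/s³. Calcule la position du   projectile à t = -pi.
Pour résoudre ceci, nous devons prendre 3 intégrales de notre équation du jerk j(t) = -6·sin(t). L'intégrale du jerk, avec a(0) = 6, donne l'accélération: a(t) = 6·cos(t). La primitive de l'accélération, avec v(0) = 0, donne la vitesse: v(t) = 6·sin(t). En intégrant la vitesse et en utilisant la condition initiale x(0) = -2, nous obtenons x(t) = 4 - 6·cos(t). De l'équation de la position x(t) = 4 - 6·cos(t), nous substituons t = -pi pour obtenir x = 10.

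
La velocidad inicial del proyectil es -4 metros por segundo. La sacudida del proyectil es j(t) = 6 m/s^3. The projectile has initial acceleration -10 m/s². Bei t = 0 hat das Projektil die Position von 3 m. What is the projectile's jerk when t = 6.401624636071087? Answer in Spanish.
Usando j(t) = 6 y sustituyendo t = 6.401624636071087, encontramos j = 6.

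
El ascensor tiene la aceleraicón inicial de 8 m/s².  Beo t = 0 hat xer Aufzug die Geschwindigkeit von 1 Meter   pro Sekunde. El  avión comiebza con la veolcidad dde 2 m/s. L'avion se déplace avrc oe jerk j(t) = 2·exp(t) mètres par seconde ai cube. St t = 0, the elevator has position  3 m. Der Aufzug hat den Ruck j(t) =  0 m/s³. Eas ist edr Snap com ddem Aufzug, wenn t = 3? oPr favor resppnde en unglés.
To solve this, we need to take 1 derivative of our jerk equation j(t) = 0. The derivative of jerk gives snap: s(t) = 0. Using s(t) = 0 and substituting t = 3, we find s = 0.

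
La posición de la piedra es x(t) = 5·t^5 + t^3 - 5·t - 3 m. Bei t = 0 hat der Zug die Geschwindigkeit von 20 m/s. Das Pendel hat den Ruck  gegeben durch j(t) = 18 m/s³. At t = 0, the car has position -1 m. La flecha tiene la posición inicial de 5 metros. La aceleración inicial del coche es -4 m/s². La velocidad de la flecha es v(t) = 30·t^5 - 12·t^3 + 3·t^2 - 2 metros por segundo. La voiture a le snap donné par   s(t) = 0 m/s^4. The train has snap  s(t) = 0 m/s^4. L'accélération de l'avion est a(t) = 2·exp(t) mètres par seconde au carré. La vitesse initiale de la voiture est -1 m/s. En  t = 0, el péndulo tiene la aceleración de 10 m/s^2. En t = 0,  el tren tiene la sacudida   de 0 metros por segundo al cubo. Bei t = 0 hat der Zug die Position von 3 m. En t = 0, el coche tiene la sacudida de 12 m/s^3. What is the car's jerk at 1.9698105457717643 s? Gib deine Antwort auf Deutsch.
Wir müssen unsere Gleichung für den Snap s(t) = 0 1-mal integrieren. Durch Integration von dem Snap und Verwendung der Anfangsbedingung j(0) = 12, erhalten wir j(t) = 12. Aus der Gleichung für den Ruck j(t) = 12, setzen wir t = 1.9698105457717643 ein und erhalten j = 12.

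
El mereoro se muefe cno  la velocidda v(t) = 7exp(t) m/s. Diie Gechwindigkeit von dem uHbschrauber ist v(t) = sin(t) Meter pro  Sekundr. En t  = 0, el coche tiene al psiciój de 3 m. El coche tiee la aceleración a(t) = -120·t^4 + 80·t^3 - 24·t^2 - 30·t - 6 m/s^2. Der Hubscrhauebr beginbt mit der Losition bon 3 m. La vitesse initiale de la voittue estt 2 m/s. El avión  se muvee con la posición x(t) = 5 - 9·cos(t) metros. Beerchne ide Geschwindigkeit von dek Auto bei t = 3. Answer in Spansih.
Debemos encontrar la antiderivada de nuestra ecuación de la aceleración a(t) = -120·t^4 + 80·t^3 - 24·t^2 - 30·t - 6 1 vez. La antiderivada de la aceleración es la velocidad. Usando v(0) = 2, obtenemos v(t) = -24·t^5 + 20·t^4 - 8·t^3 - 15·t^2 - 6·t + 2. De la ecuación de la velocidad v(t) = -24·t^5 + 20·t^4 - 8·t^3 - 15·t^2 - 6·t + 2, sustituimos t = 3 para obtener v = -4579.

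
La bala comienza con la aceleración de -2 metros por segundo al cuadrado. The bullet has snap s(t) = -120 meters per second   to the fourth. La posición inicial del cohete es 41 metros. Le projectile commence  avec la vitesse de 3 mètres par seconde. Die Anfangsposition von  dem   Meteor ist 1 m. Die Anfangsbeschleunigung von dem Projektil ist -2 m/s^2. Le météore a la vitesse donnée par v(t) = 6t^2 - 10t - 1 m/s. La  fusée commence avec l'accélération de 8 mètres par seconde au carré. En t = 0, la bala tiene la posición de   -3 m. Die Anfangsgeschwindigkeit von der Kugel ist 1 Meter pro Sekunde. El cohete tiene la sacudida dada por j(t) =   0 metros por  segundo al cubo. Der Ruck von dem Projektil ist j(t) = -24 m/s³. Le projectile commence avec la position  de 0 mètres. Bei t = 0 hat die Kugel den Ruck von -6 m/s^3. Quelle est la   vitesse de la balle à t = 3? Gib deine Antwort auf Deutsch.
Wir müssen unsere Gleichung für den Snap s(t) = -120 3-mal integrieren. Das Integral von dem Snap, mit j(0) = -6, ergibt den Ruck: j(t) = -120·t - 6. Das Integral von dem Ruck ist die Beschleunigung. Mit a(0) = -2 erhalten wir a(t) = -60·t^2 - 6·t - 2. Das Integral von der Beschleunigung, mit v(0) = 1, ergibt die Geschwindigkeit: v(t) = -20·t^3 - 3·t^2 - 2·t + 1. Wir haben die Geschwindigkeit v(t) = -20·t^3 - 3·t^2 - 2·t + 1. Durch Einsetzen von t = 3: v(3) = -572.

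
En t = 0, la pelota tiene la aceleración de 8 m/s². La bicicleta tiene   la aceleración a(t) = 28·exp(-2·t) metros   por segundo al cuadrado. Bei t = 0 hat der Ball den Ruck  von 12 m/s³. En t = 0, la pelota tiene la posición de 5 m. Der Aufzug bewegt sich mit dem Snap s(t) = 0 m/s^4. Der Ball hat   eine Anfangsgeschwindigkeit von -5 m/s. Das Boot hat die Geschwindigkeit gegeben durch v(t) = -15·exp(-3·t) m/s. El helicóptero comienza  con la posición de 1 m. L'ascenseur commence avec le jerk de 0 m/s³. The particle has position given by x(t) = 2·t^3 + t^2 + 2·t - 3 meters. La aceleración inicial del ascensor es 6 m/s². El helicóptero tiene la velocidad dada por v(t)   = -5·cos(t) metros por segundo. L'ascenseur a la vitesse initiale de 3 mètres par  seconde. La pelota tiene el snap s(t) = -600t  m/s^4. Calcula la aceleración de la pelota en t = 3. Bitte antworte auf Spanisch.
Para resolver esto, necesitamos tomar 2 antiderivadas de nuestra ecuación del snap s(t) = -600·t. La antiderivada del snap, con j(0) = 12, da la sacudida: j(t) = 12 - 300·t^2. La antiderivada de la sacudida, con a(0) = 8, da la aceleración: a(t) = -100·t^3 + 12·t + 8. Tenemos la aceleración a(t) = -100·t^3 + 12·t + 8. Sustituyendo t = 3: a(3) = -2656.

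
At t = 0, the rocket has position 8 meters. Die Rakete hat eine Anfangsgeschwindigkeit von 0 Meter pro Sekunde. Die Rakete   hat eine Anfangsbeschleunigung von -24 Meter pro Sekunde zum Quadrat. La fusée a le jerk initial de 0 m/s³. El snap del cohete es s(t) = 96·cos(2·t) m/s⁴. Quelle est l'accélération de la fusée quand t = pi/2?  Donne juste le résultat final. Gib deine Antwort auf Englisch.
The acceleration at t = pi/2 is a = 24.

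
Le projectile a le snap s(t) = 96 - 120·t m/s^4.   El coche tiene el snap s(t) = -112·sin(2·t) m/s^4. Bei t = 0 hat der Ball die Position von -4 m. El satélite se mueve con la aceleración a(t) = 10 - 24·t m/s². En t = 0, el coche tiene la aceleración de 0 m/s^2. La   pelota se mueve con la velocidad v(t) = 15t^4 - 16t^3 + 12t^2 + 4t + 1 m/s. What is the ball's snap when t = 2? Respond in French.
Pour résoudre ceci, nous devons prendre 3 dérivées de notre équation de la vitesse v(t) = 15·t^4 - 16·t^3 + 12·t^2 + 4·t + 1. En dérivant la vitesse, nous obtenons l'accélération: a(t) = 60·t^3 - 48·t^2 + 24·t + 4. En dérivant l'accélération, nous obtenons le jerk: j(t) = 180·t^2 - 96·t + 24. En prenant d/dt de j(t), nous trouvons s(t) = 360·t - 96. En utilisant s(t) = 360·t - 96 et en substituant t = 2, nous trouvons s = 624.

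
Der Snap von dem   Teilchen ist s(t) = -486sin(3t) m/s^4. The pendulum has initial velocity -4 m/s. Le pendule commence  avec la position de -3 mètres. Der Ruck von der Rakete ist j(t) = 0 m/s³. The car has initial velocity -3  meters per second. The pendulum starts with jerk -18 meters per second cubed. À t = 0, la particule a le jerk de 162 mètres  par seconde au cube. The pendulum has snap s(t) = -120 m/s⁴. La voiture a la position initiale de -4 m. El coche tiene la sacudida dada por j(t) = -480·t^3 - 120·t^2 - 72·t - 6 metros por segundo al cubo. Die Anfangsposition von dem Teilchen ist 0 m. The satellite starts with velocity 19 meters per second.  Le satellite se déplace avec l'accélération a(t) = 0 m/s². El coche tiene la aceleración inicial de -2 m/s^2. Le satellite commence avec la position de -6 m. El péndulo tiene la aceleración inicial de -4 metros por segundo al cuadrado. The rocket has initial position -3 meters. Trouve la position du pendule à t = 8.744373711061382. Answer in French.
Pour résoudre ceci, nous devons prendre 4 primitives de notre équation du snap s(t) = -120. En prenant ∫s(t)dt et en appliquant j(0) = -18, nous trouvons j(t) = -120·t - 18. En prenant ∫j(t)dt et en appliquant a(0) = -4, nous trouvons a(t) = -60·t^2 - 18·t - 4. L'intégrale de l'accélération, avec v(0) = -4, donne la vitesse: v(t) = -20·t^3 - 9·t^2 - 4·t - 4. En prenant ∫v(t)dt et en appliquant x(0) = -3, nous trouvons x(t) = -5·t^4 - 3·t^3 - 2·t^2 - 4·t - 3. En utilisant x(t) = -5·t^4 - 3·t^3 - 2·t^2 - 4·t - 3 et en substituant t = 8.744373711061382, nous trouvons x = -31430.5681178835.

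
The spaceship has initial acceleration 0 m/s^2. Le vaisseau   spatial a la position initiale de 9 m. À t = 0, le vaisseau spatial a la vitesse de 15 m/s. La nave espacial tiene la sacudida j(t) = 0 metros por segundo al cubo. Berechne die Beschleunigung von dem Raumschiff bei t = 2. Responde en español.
Para resolver esto, necesitamos tomar 1 antiderivada de nuestra ecuación de la sacudida j(t) = 0. Tomando ∫j(t)dt y aplicando a(0) = 0, encontramos a(t) = 0. Tenemos la aceleración a(t) = 0. Sustituyendo t = 2: a(2) = 0.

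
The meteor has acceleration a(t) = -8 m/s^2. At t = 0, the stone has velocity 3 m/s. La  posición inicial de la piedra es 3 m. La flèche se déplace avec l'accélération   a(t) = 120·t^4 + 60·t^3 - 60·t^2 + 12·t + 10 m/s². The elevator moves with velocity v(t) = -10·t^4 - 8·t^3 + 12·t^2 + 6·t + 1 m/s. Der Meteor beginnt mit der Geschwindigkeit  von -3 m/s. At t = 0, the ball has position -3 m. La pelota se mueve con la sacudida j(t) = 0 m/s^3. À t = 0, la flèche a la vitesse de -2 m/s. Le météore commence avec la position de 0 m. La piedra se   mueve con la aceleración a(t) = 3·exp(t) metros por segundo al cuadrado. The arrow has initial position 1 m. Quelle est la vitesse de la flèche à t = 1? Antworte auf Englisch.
To find the answer, we compute 1 antiderivative of a(t) = 120·t^4 + 60·t^3 - 60·t^2 + 12·t + 10. Finding the integral of a(t) and using v(0) = -2: v(t) = 24·t^5 + 15·t^4 - 20·t^3 + 6·t^2 + 10·t - 2. Using v(t) = 24·t^5 + 15·t^4 - 20·t^3 + 6·t^2 + 10·t - 2 and substituting t = 1, we find v = 33.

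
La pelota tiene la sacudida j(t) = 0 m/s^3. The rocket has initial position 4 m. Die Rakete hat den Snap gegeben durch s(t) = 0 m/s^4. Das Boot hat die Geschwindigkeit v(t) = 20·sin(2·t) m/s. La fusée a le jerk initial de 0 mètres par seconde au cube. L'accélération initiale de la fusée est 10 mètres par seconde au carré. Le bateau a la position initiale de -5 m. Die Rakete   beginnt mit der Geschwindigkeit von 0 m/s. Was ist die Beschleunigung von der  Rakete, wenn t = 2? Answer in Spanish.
Debemos encontrar la antiderivada de nuestra ecuación del snap s(t) = 0 2 veces. Tomando ∫s(t)dt y aplicando j(0) = 0, encontramos j(t) = 0. Integrando la sacudida y usando la condición inicial a(0) = 10, obtenemos a(t) = 10. Usando a(t) = 10 y sustituyendo t = 2, encontramos a = 10.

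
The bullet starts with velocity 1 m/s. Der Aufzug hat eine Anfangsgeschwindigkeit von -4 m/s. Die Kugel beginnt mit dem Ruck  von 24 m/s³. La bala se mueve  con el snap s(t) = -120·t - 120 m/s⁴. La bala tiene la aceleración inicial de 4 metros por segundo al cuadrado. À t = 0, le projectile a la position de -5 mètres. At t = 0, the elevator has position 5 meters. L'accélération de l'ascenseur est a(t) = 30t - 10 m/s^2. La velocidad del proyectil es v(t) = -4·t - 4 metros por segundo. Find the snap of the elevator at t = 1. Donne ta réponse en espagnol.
Para resolver esto, necesitamos tomar 2 derivadas de nuestra ecuación de la aceleración a(t) = 30·t - 10. Derivando la aceleración, obtenemos la sacudida: j(t) = 30. Derivando la sacudida, obtenemos el snap: s(t) = 0. Usando s(t) = 0 y sustituyendo t = 1, encontramos s = 0.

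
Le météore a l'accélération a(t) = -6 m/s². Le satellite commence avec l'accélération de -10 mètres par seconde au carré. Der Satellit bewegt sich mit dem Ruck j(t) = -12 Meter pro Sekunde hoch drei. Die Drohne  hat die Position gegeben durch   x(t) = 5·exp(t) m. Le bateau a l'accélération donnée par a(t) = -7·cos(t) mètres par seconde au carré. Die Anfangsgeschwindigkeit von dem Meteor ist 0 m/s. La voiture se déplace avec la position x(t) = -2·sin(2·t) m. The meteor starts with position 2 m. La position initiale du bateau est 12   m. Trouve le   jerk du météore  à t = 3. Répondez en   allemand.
Um dies zu lösen, müssen wir 1 Ableitung unserer Gleichung für die Beschleunigung a(t) = -6 nehmen. Mit d/dt von a(t) finden wir j(t) = 0. Wir haben den Ruck j(t) = 0. Durch Einsetzen von t = 3: j(3) = 0.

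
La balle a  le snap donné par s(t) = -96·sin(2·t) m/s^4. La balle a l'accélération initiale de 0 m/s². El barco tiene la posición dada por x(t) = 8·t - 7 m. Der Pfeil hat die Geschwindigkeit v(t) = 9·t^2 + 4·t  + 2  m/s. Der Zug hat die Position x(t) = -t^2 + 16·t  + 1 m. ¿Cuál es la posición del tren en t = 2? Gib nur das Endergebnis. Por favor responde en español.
La respuesta es 29.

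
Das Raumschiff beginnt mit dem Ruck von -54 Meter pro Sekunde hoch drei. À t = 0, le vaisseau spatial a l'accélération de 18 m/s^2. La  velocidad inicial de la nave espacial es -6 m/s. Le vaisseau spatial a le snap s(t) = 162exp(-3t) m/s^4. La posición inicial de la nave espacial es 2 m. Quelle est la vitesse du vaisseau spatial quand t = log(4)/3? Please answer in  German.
Wir müssen die Stammfunktion unserer Gleichung für den Snap s(t) = 162·exp(-3·t) 3-mal finden. Mit ∫s(t)dt und Anwendung von j(0) = -54, finden wir j(t) = -54·exp(-3·t). Die Stammfunktion von dem Ruck ist die Beschleunigung. Mit a(0) = 18 erhalten wir a(t) = 18·exp(-3·t). Das Integral von der Beschleunigung ist die Geschwindigkeit. Mit v(0) = -6 erhalten wir v(t) = -6·exp(-3·t). Aus der Gleichung für die Geschwindigkeit v(t) = -6·exp(-3·t), setzen wir t = log(4)/3 ein und erhalten v = -3/2.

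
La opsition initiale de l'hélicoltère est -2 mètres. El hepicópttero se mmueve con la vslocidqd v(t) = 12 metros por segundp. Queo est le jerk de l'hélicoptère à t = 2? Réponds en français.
Pour résoudre ceci, nous devons prendre 2 dérivées de notre équation de la vitesse v(t) = 12. En prenant d/dt de v(t), nous trouvons a(t) = 0. En prenant d/dt de a(t), nous trouvons j(t) = 0. Nous avons le jerk j(t) = 0. En substituant t = 2: j(2) = 0.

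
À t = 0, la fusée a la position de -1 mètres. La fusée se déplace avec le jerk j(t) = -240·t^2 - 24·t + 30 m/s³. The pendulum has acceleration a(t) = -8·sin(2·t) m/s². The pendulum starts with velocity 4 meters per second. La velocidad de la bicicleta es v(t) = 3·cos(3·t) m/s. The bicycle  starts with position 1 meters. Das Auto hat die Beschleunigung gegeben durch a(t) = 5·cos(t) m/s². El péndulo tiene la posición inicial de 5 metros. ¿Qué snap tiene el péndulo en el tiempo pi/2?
Debemos derivar nuestra ecuación de la aceleración a(t) = -8·sin(2·t) 2 veces. Derivando la aceleración, obtenemos la sacudida: j(t) = -16·cos(2·t). La derivada de la sacudida da el snap: s(t) = 32·sin(2·t). Tenemos el snap s(t) = 32·sin(2·t). Sustituyendo t = pi/2: s(pi/2) = 0.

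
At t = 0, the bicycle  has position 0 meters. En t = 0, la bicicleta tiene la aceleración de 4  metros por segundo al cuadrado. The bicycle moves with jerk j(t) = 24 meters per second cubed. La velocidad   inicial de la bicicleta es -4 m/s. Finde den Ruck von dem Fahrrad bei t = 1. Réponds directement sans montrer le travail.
Die Antwort ist 24.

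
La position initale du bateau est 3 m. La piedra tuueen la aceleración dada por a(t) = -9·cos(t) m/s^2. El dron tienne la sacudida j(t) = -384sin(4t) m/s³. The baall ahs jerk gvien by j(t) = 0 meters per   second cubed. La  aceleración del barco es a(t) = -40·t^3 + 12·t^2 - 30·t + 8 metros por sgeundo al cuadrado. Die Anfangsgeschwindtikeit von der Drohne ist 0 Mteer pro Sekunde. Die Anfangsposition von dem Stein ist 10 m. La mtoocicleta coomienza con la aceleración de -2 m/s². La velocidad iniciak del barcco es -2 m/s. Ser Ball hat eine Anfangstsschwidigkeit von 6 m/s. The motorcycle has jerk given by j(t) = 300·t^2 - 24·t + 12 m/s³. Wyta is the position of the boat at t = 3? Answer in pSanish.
Debemos encontrar la integral de nuestra ecuación de la aceleración a(t) = -40·t^3 + 12·t^2 - 30·t + 8 2 veces. Tomando ∫a(t)dt y aplicando v(0) = -2, encontramos v(t) = -10·t^4 + 4·t^3 - 15·t^2 + 8·t - 2. La antiderivada de la velocidad es la posición. Usando x(0) = 3, obtenemos x(t) = -2·t^5 + t^4 - 5·t^3 + 4·t^2 - 2·t + 3. Tenemos la posición x(t) = -2·t^5 + t^4 - 5·t^3 + 4·t^2 - 2·t + 3. Sustituyendo t = 3: x(3) = -507.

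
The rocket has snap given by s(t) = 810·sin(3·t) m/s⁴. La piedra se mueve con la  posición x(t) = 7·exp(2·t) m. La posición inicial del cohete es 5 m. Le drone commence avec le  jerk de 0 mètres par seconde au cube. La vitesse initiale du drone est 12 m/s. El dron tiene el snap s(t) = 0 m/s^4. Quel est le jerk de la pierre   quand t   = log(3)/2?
Nous devons dériver notre équation de la position x(t) = 7·exp(2·t) 3 fois. En prenant d/dt de x(t), nous trouvons v(t) = 14·exp(2·t). En dérivant la vitesse, nous obtenons l'accélération: a(t) = 28·exp(2·t). La dérivée de l'accélération donne le jerk: j(t) = 56·exp(2·t). En utilisant j(t) = 56·exp(2·t) et en substituant t = log(3)/2, nous trouvons j = 168.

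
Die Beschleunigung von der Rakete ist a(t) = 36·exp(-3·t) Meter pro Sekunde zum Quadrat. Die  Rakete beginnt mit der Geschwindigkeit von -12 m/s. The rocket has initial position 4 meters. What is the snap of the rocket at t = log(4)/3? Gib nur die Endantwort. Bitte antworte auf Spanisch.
s(log(4)/3) = 81.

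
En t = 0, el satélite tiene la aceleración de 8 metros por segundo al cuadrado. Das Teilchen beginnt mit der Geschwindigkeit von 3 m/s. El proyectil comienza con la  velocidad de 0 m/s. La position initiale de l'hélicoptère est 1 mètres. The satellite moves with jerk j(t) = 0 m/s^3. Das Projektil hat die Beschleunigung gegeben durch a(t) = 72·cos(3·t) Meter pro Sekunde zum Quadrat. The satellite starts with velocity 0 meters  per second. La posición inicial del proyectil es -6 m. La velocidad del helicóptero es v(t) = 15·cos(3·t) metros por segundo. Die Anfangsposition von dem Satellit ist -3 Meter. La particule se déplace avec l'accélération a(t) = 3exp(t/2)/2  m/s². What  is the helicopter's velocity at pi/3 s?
From the given velocity equation v(t) = 15·cos(3·t), we substitute t = pi/3 to get v = -15.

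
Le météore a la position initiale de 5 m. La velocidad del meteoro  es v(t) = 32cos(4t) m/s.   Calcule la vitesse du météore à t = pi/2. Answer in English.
From the given velocity equation v(t) = 32·cos(4·t), we substitute t = pi/2 to get v = 32.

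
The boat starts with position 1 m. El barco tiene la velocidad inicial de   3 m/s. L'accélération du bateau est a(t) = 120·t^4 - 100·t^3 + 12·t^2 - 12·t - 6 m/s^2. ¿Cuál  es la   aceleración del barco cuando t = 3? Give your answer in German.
Wir haben die Beschleunigung a(t) = 120·t^4 - 100·t^3 + 12·t^2 - 12·t - 6. Durch Einsetzen von t = 3: a(3) = 7086.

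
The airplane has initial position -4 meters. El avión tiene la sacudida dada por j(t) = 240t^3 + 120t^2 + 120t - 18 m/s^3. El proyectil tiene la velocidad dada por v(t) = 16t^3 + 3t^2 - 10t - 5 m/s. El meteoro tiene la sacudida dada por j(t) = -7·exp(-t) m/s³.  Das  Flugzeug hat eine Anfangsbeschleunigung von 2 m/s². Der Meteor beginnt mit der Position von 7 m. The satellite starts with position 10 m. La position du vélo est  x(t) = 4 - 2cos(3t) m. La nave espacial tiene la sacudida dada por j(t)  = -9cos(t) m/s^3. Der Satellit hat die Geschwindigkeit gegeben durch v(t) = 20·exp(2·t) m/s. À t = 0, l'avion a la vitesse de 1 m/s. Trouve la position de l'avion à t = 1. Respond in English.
We need to integrate our jerk equation j(t) = 240·t^3 + 120·t^2 + 120·t - 18 3 times. The integral of jerk, with a(0) = 2, gives acceleration: a(t) = 60·t^4 + 40·t^3 + 60·t^2 - 18·t + 2. Taking ∫a(t)dt and applying v(0) = 1, we find v(t) = 12·t^5 + 10·t^4 + 20·t^3 - 9·t^2 + 2·t + 1. Finding the integral of v(t) and using x(0) = -4: x(t) = 2·t^6 + 2·t^5 + 5·t^4 - 3·t^3 + t^2 + t - 4. From the given position equation x(t) = 2·t^6 + 2·t^5 + 5·t^4 - 3·t^3 + t^2 + t - 4, we substitute t = 1 to get x = 4.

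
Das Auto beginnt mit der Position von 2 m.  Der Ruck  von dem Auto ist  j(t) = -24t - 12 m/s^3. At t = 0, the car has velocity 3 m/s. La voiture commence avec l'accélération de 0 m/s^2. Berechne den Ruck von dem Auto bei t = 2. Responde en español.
Usando j(t) = -24·t - 12 y sustituyendo t = 2, encontramos j = -60.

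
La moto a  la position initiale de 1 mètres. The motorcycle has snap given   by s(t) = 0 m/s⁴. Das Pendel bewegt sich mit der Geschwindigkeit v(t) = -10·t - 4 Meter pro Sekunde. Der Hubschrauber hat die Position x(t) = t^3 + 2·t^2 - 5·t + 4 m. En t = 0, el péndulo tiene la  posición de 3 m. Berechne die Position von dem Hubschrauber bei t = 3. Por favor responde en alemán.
Mit x(t) = t^3 + 2·t^2 - 5·t + 4 und Einsetzen von t = 3, finden wir x = 34.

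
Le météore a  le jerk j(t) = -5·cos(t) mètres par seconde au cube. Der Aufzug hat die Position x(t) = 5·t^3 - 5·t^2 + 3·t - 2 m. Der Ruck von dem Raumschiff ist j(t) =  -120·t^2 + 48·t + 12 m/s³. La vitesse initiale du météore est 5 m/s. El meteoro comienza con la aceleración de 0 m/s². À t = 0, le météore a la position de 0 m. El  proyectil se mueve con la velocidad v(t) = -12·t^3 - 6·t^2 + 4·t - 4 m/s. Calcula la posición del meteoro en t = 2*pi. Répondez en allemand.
Um dies zu lösen, müssen wir 3 Stammfunktionen unserer Gleichung für den Ruck j(t) = -5·cos(t) finden. Durch Integration von dem Ruck und Verwendung der Anfangsbedingung a(0) = 0, erhalten wir a(t) = -5·sin(t). Durch Integration von der Beschleunigung und Verwendung der Anfangsbedingung v(0) = 5, erhalten wir v(t) = 5·cos(t). Die Stammfunktion von der Geschwindigkeit, mit x(0) = 0, ergibt die Position: x(t) = 5·sin(t). Mit x(t) = 5·sin(t) und Einsetzen von t = 2*pi, finden wir x = 0.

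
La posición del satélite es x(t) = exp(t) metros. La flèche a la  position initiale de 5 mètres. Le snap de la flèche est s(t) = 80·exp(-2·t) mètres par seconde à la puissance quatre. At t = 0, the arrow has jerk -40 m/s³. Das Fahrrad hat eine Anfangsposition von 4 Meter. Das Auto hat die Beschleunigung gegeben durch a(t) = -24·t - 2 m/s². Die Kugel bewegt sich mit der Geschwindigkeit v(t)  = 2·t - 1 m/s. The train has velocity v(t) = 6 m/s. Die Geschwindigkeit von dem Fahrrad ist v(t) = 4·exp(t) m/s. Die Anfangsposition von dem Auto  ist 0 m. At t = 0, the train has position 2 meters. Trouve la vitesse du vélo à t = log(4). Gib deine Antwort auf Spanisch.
Usando v(t) = 4·exp(t) y sustituyendo t = log(4), encontramos v = 16.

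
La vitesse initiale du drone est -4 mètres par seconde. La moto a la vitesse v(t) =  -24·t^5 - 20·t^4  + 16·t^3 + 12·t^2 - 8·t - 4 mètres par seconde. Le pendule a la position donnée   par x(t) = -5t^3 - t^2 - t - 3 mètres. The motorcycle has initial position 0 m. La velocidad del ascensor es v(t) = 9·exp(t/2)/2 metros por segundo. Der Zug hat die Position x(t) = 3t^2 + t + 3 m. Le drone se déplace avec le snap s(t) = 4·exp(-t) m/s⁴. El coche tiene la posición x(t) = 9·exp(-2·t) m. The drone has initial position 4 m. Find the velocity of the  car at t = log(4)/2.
To solve this, we need to take 1 derivative of our position equation x(t) = 9·exp(-2·t). The derivative of position gives velocity: v(t) = -18·exp(-2·t). Using v(t) = -18·exp(-2·t) and substituting t = log(4)/2, we find v = -9/2.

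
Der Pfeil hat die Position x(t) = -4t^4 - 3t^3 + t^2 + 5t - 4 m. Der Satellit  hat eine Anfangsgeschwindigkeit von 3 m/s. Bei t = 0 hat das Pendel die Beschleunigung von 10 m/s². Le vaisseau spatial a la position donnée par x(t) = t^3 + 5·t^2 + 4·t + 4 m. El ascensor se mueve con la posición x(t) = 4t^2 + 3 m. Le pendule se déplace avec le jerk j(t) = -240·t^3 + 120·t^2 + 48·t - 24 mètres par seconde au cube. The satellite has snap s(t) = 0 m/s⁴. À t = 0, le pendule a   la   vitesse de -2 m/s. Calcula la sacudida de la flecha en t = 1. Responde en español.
Debemos derivar nuestra ecuación de la posición x(t) = -4·t^4 - 3·t^3 + t^2 + 5·t - 4 3 veces. La derivada de la posición da la velocidad: v(t) = -16·t^3 - 9·t^2 + 2·t + 5. Tomando d/dt de v(t), encontramos a(t) = -48·t^2 - 18·t + 2. La derivada de la aceleración da la sacudida: j(t) = -96·t - 18. Tenemos la sacudida j(t) = -96·t - 18. Sustituyendo t = 1: j(1) = -114.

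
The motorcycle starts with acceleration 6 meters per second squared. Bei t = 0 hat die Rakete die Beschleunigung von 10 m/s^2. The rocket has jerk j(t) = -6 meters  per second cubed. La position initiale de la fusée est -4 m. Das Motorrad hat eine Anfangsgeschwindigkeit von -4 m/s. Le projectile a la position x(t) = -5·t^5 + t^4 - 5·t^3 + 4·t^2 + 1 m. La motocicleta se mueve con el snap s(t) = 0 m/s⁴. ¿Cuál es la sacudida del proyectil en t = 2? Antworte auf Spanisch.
Partiendo de la posición x(t) = -5·t^5 + t^4 - 5·t^3 + 4·t^2 + 1, tomamos 3 derivadas. Derivando la posición, obtenemos la velocidad: v(t) = -25·t^4 + 4·t^3 - 15·t^2 + 8·t. Tomando d/dt de v(t), encontramos a(t) = -100·t^3 + 12·t^2 - 30·t + 8. Derivando la aceleración, obtenemos la sacudida: j(t) = -300·t^2 + 24·t - 30. De la ecuación de la sacudida j(t) = -300·t^2 + 24·t - 30, sustituimos t = 2 para obtener j = -1182.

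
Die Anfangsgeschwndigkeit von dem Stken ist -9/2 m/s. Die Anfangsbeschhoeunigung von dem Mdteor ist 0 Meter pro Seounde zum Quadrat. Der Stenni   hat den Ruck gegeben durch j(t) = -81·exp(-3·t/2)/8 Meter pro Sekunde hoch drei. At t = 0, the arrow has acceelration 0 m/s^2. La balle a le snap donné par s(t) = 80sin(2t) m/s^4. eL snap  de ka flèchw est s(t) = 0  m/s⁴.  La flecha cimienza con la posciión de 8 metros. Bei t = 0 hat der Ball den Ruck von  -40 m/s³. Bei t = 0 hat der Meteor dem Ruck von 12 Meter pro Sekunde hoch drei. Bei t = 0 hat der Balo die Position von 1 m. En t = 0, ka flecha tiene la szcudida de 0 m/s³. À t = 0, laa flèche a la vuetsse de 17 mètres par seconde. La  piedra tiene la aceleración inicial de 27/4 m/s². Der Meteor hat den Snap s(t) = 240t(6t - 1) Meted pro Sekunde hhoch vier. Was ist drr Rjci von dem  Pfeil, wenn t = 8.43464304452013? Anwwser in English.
To find the answer, we compute 1 integral of s(t) = 0. Finding the antiderivative of s(t) and using j(0) = 0: j(t) = 0. Using j(t) = 0 and substituting t = 8.43464304452013, we find j = 0.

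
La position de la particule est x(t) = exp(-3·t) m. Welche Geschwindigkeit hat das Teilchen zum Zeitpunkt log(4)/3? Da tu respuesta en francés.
En partant de la position x(t) = exp(-3·t), nous prenons 1 dérivée. La dérivée de la position donne la vitesse: v(t) = -3·exp(-3·t). Nous avons la vitesse v(t) = -3·exp(-3·t). En substituant t = log(4)/3: v(log(4)/3) = -3/4.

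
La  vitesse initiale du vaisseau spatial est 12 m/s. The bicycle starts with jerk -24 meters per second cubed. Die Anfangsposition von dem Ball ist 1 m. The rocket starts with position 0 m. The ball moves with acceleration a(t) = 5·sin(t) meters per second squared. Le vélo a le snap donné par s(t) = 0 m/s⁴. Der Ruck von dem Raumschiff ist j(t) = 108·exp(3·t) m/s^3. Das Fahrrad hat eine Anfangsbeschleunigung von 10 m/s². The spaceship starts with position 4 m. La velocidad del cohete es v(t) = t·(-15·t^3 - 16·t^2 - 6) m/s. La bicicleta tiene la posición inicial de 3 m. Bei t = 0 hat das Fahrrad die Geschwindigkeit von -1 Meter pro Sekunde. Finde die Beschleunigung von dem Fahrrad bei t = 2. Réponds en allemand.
Wir müssen unsere Gleichung für den Snap s(t) = 0 2-mal integrieren. Mit ∫s(t)dt und Anwendung von j(0) = -24, finden wir j(t) = -24. Mit ∫j(t)dt und Anwendung von a(0) = 10, finden wir a(t) = 10 - 24·t. Aus der Gleichung für die Beschleunigung a(t) = 10 - 24·t, setzen wir t = 2 ein und erhalten a = -38.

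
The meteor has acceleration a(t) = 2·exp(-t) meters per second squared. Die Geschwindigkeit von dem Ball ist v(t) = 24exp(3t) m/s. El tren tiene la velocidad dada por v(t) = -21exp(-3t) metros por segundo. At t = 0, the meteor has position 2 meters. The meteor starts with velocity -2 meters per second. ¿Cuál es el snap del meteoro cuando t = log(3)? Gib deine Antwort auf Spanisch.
Partiendo de la aceleración a(t) = 2·exp(-t), tomamos 2 derivadas. La derivada de la aceleración da la sacudida: j(t) = -2·exp(-t). La derivada de la sacudida da el snap: s(t) = 2·exp(-t). Tenemos el snap s(t) = 2·exp(-t). Sustituyendo t = log(3): s(log(3)) = 2/3.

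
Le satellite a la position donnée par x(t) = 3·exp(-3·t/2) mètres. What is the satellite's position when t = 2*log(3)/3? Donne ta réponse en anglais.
We have position x(t) = 3·exp(-3·t/2). Substituting t = 2*log(3)/3: x(2*log(3)/3) = 1.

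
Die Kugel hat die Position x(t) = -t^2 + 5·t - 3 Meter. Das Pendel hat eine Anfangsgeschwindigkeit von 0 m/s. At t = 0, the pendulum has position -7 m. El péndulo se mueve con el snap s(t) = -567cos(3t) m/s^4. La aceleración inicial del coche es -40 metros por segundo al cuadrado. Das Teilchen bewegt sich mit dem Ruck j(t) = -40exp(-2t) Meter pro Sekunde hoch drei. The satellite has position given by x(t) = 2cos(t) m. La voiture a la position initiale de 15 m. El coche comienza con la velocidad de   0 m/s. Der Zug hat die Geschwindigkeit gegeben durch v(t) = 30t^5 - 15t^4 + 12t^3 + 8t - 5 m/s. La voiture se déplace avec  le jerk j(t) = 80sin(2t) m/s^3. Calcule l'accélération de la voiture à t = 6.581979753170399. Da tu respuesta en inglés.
Starting from jerk j(t) = 80·sin(2·t), we take 1 antiderivative. The antiderivative of jerk is acceleration. Using a(0) = -40, we get a(t) = -40·cos(2·t). From the given acceleration equation a(t) = -40·cos(2·t), we substitute t = 6.581979753170399 to get a = -33.0677851426625.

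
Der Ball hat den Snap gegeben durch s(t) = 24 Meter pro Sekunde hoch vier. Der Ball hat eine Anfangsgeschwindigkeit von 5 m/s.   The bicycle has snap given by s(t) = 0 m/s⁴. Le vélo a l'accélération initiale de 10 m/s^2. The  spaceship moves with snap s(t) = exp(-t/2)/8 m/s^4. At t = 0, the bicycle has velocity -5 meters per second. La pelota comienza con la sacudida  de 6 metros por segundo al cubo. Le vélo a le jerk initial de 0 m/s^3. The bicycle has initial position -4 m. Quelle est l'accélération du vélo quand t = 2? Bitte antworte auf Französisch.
En partant du snap s(t) = 0, nous prenons 2 primitives. La primitive du snap, avec j(0) = 0, donne le jerk: j(t) = 0. En prenant ∫j(t)dt et en appliquant a(0) = 10, nous trouvons a(t) = 10. En utilisant a(t) = 10 et en substituant t = 2, nous trouvons a = 10.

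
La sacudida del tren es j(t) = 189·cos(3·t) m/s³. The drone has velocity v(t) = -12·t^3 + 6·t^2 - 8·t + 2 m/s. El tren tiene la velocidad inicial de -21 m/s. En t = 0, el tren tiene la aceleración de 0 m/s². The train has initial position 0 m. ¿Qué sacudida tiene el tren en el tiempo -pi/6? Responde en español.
Tenemos la sacudida j(t) = 189·cos(3·t). Sustituyendo t = -pi/6: j(-pi/6) = 0.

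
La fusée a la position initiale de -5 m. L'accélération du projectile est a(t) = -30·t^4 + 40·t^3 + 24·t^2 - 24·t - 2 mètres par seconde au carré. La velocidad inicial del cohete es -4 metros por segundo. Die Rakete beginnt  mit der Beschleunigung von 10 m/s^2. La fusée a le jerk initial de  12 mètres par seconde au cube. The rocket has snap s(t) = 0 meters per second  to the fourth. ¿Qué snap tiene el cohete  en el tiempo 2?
Usando s(t) = 0 y sustituyendo t = 2, encontramos s = 0.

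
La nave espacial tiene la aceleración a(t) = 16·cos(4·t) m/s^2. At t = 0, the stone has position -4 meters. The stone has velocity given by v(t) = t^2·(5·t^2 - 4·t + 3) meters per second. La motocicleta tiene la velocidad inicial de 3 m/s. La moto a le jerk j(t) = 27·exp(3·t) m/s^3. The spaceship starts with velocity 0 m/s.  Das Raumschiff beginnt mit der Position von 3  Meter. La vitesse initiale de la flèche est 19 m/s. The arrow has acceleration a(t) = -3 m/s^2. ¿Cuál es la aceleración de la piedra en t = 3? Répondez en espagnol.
Debemos derivar nuestra ecuación de la velocidad v(t) = t^2·(5·t^2 - 4·t + 3) 1 vez. Derivando la velocidad, obtenemos la aceleración: a(t) = t^2·(10·t - 4) + 2·t·(5·t^2 - 4·t + 3). Usando a(t) = t^2·(10·t - 4) + 2·t·(5·t^2 - 4·t + 3) y sustituyendo t = 3, encontramos a = 450.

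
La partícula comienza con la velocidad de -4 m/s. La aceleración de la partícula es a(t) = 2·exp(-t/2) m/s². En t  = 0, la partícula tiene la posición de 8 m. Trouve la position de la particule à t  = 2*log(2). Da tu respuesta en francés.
Nous devons trouver l'intégrale de notre équation de l'accélération a(t) = 2·exp(-t/2) 2 fois. En prenant ∫a(t)dt et en appliquant v(0) = -4, nous trouvons v(t) = -4·exp(-t/2). L'intégrale de la vitesse, avec x(0) = 8, donne la position: x(t) = 8·exp(-t/2). En utilisant x(t) = 8·exp(-t/2) et en substituant t = 2*log(2), nous trouvons x = 4.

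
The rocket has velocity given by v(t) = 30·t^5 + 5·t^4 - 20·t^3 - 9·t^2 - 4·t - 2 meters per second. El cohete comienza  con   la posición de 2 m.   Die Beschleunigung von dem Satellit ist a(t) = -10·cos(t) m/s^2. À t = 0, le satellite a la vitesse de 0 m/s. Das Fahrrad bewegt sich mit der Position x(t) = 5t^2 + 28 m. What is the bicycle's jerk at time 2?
Starting from position x(t) = 5·t^2 + 28, we take 3 derivatives. Differentiating position, we get velocity: v(t) = 10·t. Differentiating velocity, we get acceleration: a(t) = 10. Taking d/dt of a(t), we find j(t) = 0. From the given jerk equation j(t) = 0, we substitute t = 2 to get j = 0.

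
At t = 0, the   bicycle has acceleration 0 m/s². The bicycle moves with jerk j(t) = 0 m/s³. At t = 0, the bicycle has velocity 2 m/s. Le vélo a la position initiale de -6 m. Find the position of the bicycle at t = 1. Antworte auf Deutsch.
Um dies zu lösen, müssen wir 3 Stammfunktionen unserer Gleichung für den Ruck j(t) = 0 finden. Durch Integration von dem Ruck und Verwendung der Anfangsbedingung a(0) = 0, erhalten wir a(t) = 0. Das Integral von der Beschleunigung ist die Geschwindigkeit. Mit v(0) = 2 erhalten wir v(t) = 2. Mit ∫v(t)dt und Anwendung von x(0) = -6, finden wir x(t) = 2·t - 6. Wir haben die Position x(t) = 2·t - 6. Durch Einsetzen von t = 1: x(1) = -4.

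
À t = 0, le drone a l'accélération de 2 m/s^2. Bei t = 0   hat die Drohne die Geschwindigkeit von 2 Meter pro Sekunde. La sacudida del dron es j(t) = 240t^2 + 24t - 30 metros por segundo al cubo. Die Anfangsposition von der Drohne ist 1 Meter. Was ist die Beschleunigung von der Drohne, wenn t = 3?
Wir müssen unsere Gleichung für den Ruck j(t) = 240·t^2 + 24·t - 30 1-mal integrieren. Mit ∫j(t)dt und Anwendung von a(0) = 2, finden wir a(t) = 80·t^3 + 12·t^2 - 30·t + 2. Wir haben die Beschleunigung a(t) = 80·t^3 + 12·t^2 - 30·t + 2. Durch Einsetzen von t = 3: a(3) = 2180.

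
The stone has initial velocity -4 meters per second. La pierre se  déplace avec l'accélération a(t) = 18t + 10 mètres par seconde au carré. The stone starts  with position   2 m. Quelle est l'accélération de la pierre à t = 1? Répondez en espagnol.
Tenemos la aceleración a(t) = 18·t + 10. Sustituyendo t = 1: a(1) = 28.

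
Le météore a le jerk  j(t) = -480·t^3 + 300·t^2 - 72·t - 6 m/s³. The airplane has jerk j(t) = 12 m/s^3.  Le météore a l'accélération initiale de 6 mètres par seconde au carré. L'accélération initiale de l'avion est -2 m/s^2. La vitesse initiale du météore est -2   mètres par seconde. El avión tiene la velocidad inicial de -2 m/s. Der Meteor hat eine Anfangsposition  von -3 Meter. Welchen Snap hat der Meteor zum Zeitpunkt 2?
Ausgehend von dem Ruck j(t) = -480·t^3 + 300·t^2 - 72·t - 6, nehmen wir 1 Ableitung. Die Ableitung von dem Ruck ergibt den Snap: s(t) = -1440·t^2 + 600·t - 72. Aus der Gleichung für den Snap s(t) = -1440·t^2 + 600·t - 72, setzen wir t = 2 ein und erhalten s = -4632.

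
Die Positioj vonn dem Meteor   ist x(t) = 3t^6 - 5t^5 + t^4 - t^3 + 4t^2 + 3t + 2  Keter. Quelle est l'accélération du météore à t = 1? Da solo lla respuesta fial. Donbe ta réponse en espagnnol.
La respuesta es 4.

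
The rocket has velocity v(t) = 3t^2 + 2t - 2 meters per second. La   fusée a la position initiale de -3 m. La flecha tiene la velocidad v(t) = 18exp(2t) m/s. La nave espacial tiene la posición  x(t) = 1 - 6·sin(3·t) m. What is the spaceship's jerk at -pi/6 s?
We must differentiate our position equation x(t) = 1 - 6·sin(3·t) 3 times. Differentiating position, we get velocity: v(t) = -18·cos(3·t). Taking d/dt of v(t), we find a(t) = 54·sin(3·t). The derivative of acceleration gives jerk: j(t) = 162·cos(3·t). From the given jerk equation j(t) = 162·cos(3·t), we substitute t = -pi/6 to get j = 0.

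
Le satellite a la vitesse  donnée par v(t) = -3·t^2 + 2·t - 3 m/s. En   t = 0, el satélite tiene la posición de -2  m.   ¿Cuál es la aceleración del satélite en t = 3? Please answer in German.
Ausgehend von der Geschwindigkeit v(t) = -3·t^2 + 2·t - 3, nehmen wir 1 Ableitung. Die Ableitung von der Geschwindigkeit ergibt die Beschleunigung: a(t) = 2 - 6·t. Aus der Gleichung für die Beschleunigung a(t) = 2 - 6·t, setzen wir t = 3 ein und erhalten a = -16.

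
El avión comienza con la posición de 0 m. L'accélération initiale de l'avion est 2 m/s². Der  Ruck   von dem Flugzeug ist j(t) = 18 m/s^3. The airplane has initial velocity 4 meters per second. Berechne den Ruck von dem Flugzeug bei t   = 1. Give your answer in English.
From the given jerk equation j(t) = 18, we substitute t = 1 to get j = 18.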